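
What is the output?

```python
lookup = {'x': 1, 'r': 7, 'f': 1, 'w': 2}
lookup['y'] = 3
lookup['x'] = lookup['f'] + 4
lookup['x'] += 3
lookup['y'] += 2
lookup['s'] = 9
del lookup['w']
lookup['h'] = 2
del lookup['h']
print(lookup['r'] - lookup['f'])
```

lookup['y'] = 3 → {'x': 1, 'r': 7, 'f': 1, 'w': 2, 'y': 3}
lookup['x'] = lookup['f']+4 = 5 → {'x': 5, 'r': 7, 'f': 1, 'w': 2, 'y': 3}
lookup['x'] = 5+3 = 8 → {'x': 8, 'r': 7, 'f': 1, 'w': 2, 'y': 3}
lookup['y'] = 3+2 = 5 → {'x': 8, 'r': 7, 'f': 1, 'w': 2, 'y': 5}
lookup['s'] = 9 → {'x': 8, 'r': 7, 'f': 1, 'w': 2, 'y': 5, 's': 9}
del 'w' → {'x': 8, 'r': 7, 'f': 1, 'y': 5, 's': 9}
lookup['h'] = 2 → {'x': 8, 'r': 7, 'f': 1, 'y': 5, 's': 9, 'h': 2}
del 'h' → {'x': 8, 'r': 7, 'f': 1, 'y': 5, 's': 9}
lookup['r']-lookup['f'] = 7-1 = 6

6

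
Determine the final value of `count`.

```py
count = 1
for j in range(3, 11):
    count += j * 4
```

209

j=3: count = 1+3*4 = 13
j=4: count = 13+4*4 = 29
j=5: count = 29+5*4 = 49
j=6: count = 49+6*4 = 73
j=7: count = 73+7*4 = 101
j=8: count = 101+8*4 = 133
j=9: count = 133+9*4 = 169
j=10: count = 169+10*4 = 209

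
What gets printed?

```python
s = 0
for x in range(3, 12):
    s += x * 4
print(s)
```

x=3: s = 0+3*4 = 12
x=4: s = 12+4*4 = 28
x=5: s = 28+5*4 = 48
x=6: s = 48+6*4 = 72
x=7: s = 72+7*4 = 100
x=8: s = 100+8*4 = 132
x=9: s = 132+9*4 = 168
x=10: s = 168+10*4 = 208
x=11: s = 208+11*4 = 252

252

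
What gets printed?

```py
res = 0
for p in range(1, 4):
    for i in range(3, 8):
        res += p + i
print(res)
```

105

p=1,i=3: res = 0+4 = 4
p=1,i=4: res = 4+5 = 9
p=1,i=5: res = 9+6 = 15
p=1,i=6: res = 15+7 = 22
p=1,i=7: res = 22+8 = 30
p=2,i=3: res = 30+5 = 35
p=2,i=4: res = 35+6 = 41
p=2,i=5: res = 41+7 = 48
p=2,i=6: res = 48+8 = 56
p=2,i=7: res = 56+9 = 65
p=3,i=3: res = 65+6 = 71
p=3,i=4: res = 71+7 = 78
p=3,i=5: res = 78+8 = 86
p=3,i=6: res = 86+9 = 95
p=3,i=7: res = 95+10 = 105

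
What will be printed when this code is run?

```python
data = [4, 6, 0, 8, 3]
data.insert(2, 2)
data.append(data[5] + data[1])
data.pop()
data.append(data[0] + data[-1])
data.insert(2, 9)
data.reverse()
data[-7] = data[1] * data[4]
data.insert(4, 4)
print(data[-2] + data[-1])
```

10

insert 2 at 2 → [4, 6, 2, 0, 8, 3]
append data[5]+data[1] = 3+6 = 9 → [4, 6, 2, 0, 8, 3, 9]
pop() removes 9 → [4, 6, 2, 0, 8, 3]
append data[0]+data[-1] = 4+3 = 7 → [4, 6, 2, 0, 8, 3, 7]
insert 9 at 2 → [4, 6, 9, 2, 0, 8, 3, 7]
reverse → [7, 3, 8, 0, 2, 9, 6, 4]
data[-7] = data[1]*data[4] = 3*2 = 6 → [7, 6, 8, 0, 2, 9, 6, 4]
insert 4 at 4 → [7, 6, 8, 0, 4, 2, 9, 6, 4]
data[-2]+data[-1] = 6+4 = 10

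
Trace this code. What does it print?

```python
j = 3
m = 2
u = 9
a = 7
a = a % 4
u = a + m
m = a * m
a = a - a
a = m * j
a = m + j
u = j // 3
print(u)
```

a = 7%4 = 3
u = 3+2 = 5
m = 3*2 = 6
a = 3-3 = 0
a = 6*3 = 18
a = 6+3 = 9
u = 3//3 = 1

1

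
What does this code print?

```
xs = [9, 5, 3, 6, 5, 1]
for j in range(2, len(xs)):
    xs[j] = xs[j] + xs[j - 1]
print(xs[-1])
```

20

j=2: xs[2] = 3+5 = 8 → [9, 5, 8, 6, 5, 1]
j=3: xs[3] = 6+8 = 14 → [9, 5, 8, 14, 5, 1]
j=4: xs[4] = 5+14 = 19 → [9, 5, 8, 14, 19, 1]
j=5: xs[5] = 1+19 = 20 → [9, 5, 8, 14, 19, 20]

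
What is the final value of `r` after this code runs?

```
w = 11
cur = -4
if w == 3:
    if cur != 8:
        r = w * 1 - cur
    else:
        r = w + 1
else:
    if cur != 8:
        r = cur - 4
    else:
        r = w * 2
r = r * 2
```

w=11, cur=-4
w == 3 is False; cur != 8 is True
→ r = cur - 4 = -8
r = (-8)*2 = -16

-16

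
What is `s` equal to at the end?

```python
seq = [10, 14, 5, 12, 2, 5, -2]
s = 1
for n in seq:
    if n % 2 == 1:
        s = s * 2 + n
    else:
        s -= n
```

n=10: not odd, s = 1-10 = -9
n=14: not odd, s = (-9)-14 = -23
n=5: odd, s = (-23)*2+5 = -41
n=12: not odd, s = (-41)-12 = -53
n=2: not odd, s = (-53)-2 = -55
n=5: odd, s = (-55)*2+5 = -105
n=-2: not odd, s = (-105)-(-2) = -103

-103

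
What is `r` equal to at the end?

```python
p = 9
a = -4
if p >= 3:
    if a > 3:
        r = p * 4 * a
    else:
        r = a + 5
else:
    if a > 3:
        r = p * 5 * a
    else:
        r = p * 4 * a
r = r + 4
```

5

p=9, a=-4
p >= 3 is True; a > 3 is False
→ r = a + 5 = 1
r = 1+4 = 5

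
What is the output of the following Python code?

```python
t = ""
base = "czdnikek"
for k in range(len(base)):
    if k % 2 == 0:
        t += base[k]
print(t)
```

k=0: add 'c' → 'c'
k=1: skip
k=2: add 'd' → 'cd'
k=3: skip
k=4: add 'i' → 'cdi'
k=5: skip
k=6: add 'e' → 'cdie'
k=7: skip

cdie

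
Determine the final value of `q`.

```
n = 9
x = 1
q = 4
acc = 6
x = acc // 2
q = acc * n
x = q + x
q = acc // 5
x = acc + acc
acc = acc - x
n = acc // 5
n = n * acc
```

x = 6//2 = 3
q = 6*9 = 54
x = 54+3 = 57
q = 6//5 = 1
x = 6+6 = 12
acc = 6-12 = -6
n = (-6)//5 = -2
n = (-2)*(-6) = 12

1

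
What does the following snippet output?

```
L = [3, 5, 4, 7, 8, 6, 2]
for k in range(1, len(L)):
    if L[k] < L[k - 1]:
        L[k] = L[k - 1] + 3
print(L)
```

[3, 5, 8, 11, 14, 17, 20]

k=1: 5>=3, unchanged → [3, 5, 4, 7, 8, 6, 2]
k=2: 4<5, L[2] = 5+3 = 8 → [3, 5, 8, 7, 8, 6, 2]
k=3: 7<8, L[3] = 8+3 = 11 → [3, 5, 8, 11, 8, 6, 2]
k=4: 8<11, L[4] = 11+3 = 14 → [3, 5, 8, 11, 14, 6, 2]
k=5: 6<14, L[5] = 14+3 = 17 → [3, 5, 8, 11, 14, 17, 2]
k=6: 2<17, L[6] = 17+3 = 20 → [3, 5, 8, 11, 14, 17, 20]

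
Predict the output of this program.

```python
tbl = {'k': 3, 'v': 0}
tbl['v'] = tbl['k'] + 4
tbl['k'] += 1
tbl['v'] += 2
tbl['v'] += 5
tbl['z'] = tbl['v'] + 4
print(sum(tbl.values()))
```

tbl['v'] = tbl['k']+4 = 7 → {'k': 3, 'v': 7}
tbl['k'] = 3+1 = 4 → {'k': 4, 'v': 7}
tbl['v'] = 7+2 = 9 → {'k': 4, 'v': 9}
tbl['v'] = 9+5 = 14 → {'k': 4, 'v': 14}
tbl['z'] = tbl['v']+4 = 18 → {'k': 4, 'v': 14, 'z': 18}
sum of values = 36

36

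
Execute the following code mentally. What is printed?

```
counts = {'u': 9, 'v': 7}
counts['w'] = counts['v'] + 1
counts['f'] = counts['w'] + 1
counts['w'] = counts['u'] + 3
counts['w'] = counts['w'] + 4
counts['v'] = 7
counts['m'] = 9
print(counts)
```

{'u': 9, 'v': 7, 'w': 16, 'f': 9, 'm': 9}

counts['w'] = counts['v']+1 = 8 → {'u': 9, 'v': 7, 'w': 8}
counts['f'] = counts['w']+1 = 9 → {'u': 9, 'v': 7, 'w': 8, 'f': 9}
counts['w'] = counts['u']+3 = 12 → {'u': 9, 'v': 7, 'w': 12, 'f': 9}
counts['w'] = counts['w']+4 = 16 → {'u': 9, 'v': 7, 'w': 16, 'f': 9}
counts['v'] = 7 → {'u': 9, 'v': 7, 'w': 16, 'f': 9}
counts['m'] = 9 → {'u': 9, 'v': 7, 'w': 16, 'f': 9, 'm': 9}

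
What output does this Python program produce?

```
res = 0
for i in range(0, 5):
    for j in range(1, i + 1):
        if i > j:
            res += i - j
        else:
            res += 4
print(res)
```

26

i=1,j=1: not 1>1, res = 0+4 = 4
i=2,j=1: 2>1, res = 4+1 = 5
i=2,j=2: not 2>2, res = 5+4 = 9
i=3,j=1: 3>1, res = 9+2 = 11
i=3,j=2: 3>2, res = 11+1 = 12
i=3,j=3: not 3>3, res = 12+4 = 16
i=4,j=1: 4>1, res = 16+3 = 19
i=4,j=2: 4>2, res = 19+2 = 21
i=4,j=3: 4>3, res = 21+1 = 22
i=4,j=4: not 4>4, res = 22+4 = 26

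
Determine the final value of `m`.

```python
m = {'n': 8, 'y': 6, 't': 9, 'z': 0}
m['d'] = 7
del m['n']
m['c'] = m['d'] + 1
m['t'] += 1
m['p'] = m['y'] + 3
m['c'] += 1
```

m['d'] = 7 → {'n': 8, 'y': 6, 't': 9, 'z': 0, 'd': 7}
del 'n' → {'y': 6, 't': 9, 'z': 0, 'd': 7}
m['c'] = m['d']+1 = 8 → {'y': 6, 't': 9, 'z': 0, 'd': 7, 'c': 8}
m['t'] = 9+1 = 10 → {'y': 6, 't': 10, 'z': 0, 'd': 7, 'c': 8}
m['p'] = m['y']+3 = 9 → {'y': 6, 't': 10, 'z': 0, 'd': 7, 'c': 8, 'p': 9}
m['c'] = 8+1 = 9 → {'y': 6, 't': 10, 'z': 0, 'd': 7, 'c': 9, 'p': 9}

{'y': 6, 't': 10, 'z': 0, 'd': 7, 'c': 9, 'p': 9}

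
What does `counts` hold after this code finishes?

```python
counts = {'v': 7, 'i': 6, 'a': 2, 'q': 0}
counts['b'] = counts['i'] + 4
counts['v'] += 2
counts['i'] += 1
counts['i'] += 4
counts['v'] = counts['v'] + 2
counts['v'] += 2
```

{'v': 13, 'i': 11, 'a': 2, 'q': 0, 'b': 10}

counts['b'] = counts['i']+4 = 10 → {'v': 7, 'i': 6, 'a': 2, 'q': 0, 'b': 10}
counts['v'] = 7+2 = 9 → {'v': 9, 'i': 6, 'a': 2, 'q': 0, 'b': 10}
counts['i'] = 6+1 = 7 → {'v': 9, 'i': 7, 'a': 2, 'q': 0, 'b': 10}
counts['i'] = 7+4 = 11 → {'v': 9, 'i': 11, 'a': 2, 'q': 0, 'b': 10}
counts['v'] = counts['v']+2 = 11 → {'v': 11, 'i': 11, 'a': 2, 'q': 0, 'b': 10}
counts['v'] = 11+2 = 13 → {'v': 13, 'i': 11, 'a': 2, 'q': 0, 'b': 10}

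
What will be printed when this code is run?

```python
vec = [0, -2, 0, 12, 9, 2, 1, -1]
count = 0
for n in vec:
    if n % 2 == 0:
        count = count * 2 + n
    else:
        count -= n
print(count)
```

-8

n=0: even, count = 0*2+0 = 0
n=-2: even, count = 0*2+(-2) = -2
n=0: even, count = (-2)*2+0 = -4
n=12: even, count = (-4)*2+12 = 4
n=9: not even, count = 4-9 = -5
n=2: even, count = (-5)*2+2 = -8
n=1: not even, count = (-8)-1 = -9
n=-1: not even, count = (-9)-(-1) = -8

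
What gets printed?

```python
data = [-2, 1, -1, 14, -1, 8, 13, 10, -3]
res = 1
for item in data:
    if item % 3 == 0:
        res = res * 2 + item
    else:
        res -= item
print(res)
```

item=-2: not %3==0, res = 1-(-2) = 3
item=1: not %3==0, res = 3-1 = 2
item=-1: not %3==0, res = 2-(-1) = 3
item=14: not %3==0, res = 3-14 = -11
item=-1: not %3==0, res = (-11)-(-1) = -10
item=8: not %3==0, res = (-10)-8 = -18
item=13: not %3==0, res = (-18)-13 = -31
item=10: not %3==0, res = (-31)-10 = -41
item=-3: %3==0, res = (-41)*2+(-3) = -85

-85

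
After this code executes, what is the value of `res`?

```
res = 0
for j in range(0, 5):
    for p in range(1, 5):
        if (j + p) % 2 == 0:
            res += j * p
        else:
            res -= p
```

j=0,p=1: odd sum, res = 0-1 = -1
j=0,p=2: even sum, res = (-1)+0 = -1
j=0,p=3: odd sum, res = (-1)-3 = -4
j=0,p=4: even sum, res = (-4)+0 = -4
j=1,p=1: even sum, res = (-4)+1 = -3
j=1,p=2: odd sum, res = (-3)-2 = -5
j=1,p=3: even sum, res = (-5)+3 = -2
j=1,p=4: odd sum, res = (-2)-4 = -6
j=2,p=1: odd sum, res = (-6)-1 = -7
j=2,p=2: even sum, res = (-7)+4 = -3
j=2,p=3: odd sum, res = (-3)-3 = -6
j=2,p=4: even sum, res = (-6)+8 = 2
j=3,p=1: even sum, res = 2+3 = 5
j=3,p=2: odd sum, res = 5-2 = 3
j=3,p=3: even sum, res = 3+9 = 12
j=3,p=4: odd sum, res = 12-4 = 8
j=4,p=1: odd sum, res = 8-1 = 7
j=4,p=2: even sum, res = 7+8 = 15
j=4,p=3: odd sum, res = 15-3 = 12
j=4,p=4: even sum, res = 12+16 = 28

28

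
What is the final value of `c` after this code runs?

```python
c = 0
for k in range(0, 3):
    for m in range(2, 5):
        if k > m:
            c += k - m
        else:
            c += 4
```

k=0,m=2: not 0>2, c = 0+4 = 4
k=0,m=3: not 0>3, c = 4+4 = 8
k=0,m=4: not 0>4, c = 8+4 = 12
k=1,m=2: not 1>2, c = 12+4 = 16
k=1,m=3: not 1>3, c = 16+4 = 20
k=1,m=4: not 1>4, c = 20+4 = 24
k=2,m=2: not 2>2, c = 24+4 = 28
k=2,m=3: not 2>3, c = 28+4 = 32
k=2,m=4: not 2>4, c = 32+4 = 36

36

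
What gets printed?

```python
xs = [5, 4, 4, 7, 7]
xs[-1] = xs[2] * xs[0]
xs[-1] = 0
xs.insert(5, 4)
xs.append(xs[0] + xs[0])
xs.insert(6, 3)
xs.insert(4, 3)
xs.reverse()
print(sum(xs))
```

40

xs[-1] = xs[2]*xs[0] = 4*5 = 20 → [5, 4, 4, 7, 20]
xs[-1] = 0 → [5, 4, 4, 7, 0]
insert 4 at 5 → [5, 4, 4, 7, 0, 4]
append xs[0]+xs[0] = 5+5 = 10 → [5, 4, 4, 7, 0, 4, 10]
insert 3 at 6 → [5, 4, 4, 7, 0, 4, 3, 10]
insert 3 at 4 → [5, 4, 4, 7, 3, 0, 4, 3, 10]
reverse → [10, 3, 4, 0, 3, 7, 4, 4, 5]
sum = 40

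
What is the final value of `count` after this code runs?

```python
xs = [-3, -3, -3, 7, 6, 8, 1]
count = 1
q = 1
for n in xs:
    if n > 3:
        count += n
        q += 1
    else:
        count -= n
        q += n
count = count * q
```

n=-3: not >3, count = 1-(-3) = 4; q=-2
n=-3: not >3, count = 4-(-3) = 7; q=-5
n=-3: not >3, count = 7-(-3) = 10; q=-8
n=7: >3, count = 10+7 = 17; q=-7
n=6: >3, count = 17+6 = 23; q=-6
n=8: >3, count = 23+8 = 31; q=-5
n=1: not >3, count = 31-1 = 30; q=-4
count*q = 30*(-4) = -120

-120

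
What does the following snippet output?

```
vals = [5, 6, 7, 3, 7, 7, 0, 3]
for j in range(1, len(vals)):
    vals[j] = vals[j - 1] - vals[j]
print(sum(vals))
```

-111

j=1: vals[1] = 5-6 = -1 → [5, -1, 7, 3, 7, 7, 0, 3]
j=2: vals[2] = (-1)-7 = -8 → [5, -1, -8, 3, 7, 7, 0, 3]
j=3: vals[3] = (-8)-3 = -11 → [5, -1, -8, -11, 7, 7, 0, 3]
j=4: vals[4] = (-11)-7 = -18 → [5, -1, -8, -11, -18, 7, 0, 3]
j=5: vals[5] = (-18)-7 = -25 → [5, -1, -8, -11, -18, -25, 0, 3]
j=6: vals[6] = (-25)-0 = -25 → [5, -1, -8, -11, -18, -25, -25, 3]
j=7: vals[7] = (-25)-3 = -28 → [5, -1, -8, -11, -18, -25, -25, -28]
sum = -111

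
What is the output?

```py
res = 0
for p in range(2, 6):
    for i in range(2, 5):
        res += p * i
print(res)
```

126

p=2,i=2: res = 0+4 = 4
p=2,i=3: res = 4+6 = 10
p=2,i=4: res = 10+8 = 18
p=3,i=2: res = 18+6 = 24
p=3,i=3: res = 24+9 = 33
p=3,i=4: res = 33+12 = 45
p=4,i=2: res = 45+8 = 53
p=4,i=3: res = 53+12 = 65
p=4,i=4: res = 65+16 = 81
p=5,i=2: res = 81+10 = 91
p=5,i=3: res = 91+15 = 106
p=5,i=4: res = 106+20 = 126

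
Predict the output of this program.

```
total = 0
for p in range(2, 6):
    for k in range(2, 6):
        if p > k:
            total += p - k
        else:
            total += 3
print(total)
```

p=2,k=2: not 2>2, total = 0+3 = 3
p=2,k=3: not 2>3, total = 3+3 = 6
p=2,k=4: not 2>4, total = 6+3 = 9
p=2,k=5: not 2>5, total = 9+3 = 12
p=3,k=2: 3>2, total = 12+1 = 13
p=3,k=3: not 3>3, total = 13+3 = 16
p=3,k=4: not 3>4, total = 16+3 = 19
p=3,k=5: not 3>5, total = 19+3 = 22
p=4,k=2: 4>2, total = 22+2 = 24
p=4,k=3: 4>3, total = 24+1 = 25
p=4,k=4: not 4>4, total = 25+3 = 28
p=4,k=5: not 4>5, total = 28+3 = 31
p=5,k=2: 5>2, total = 31+3 = 34
p=5,k=3: 5>3, total = 34+2 = 36
p=5,k=4: 5>4, total = 36+1 = 37
p=5,k=5: not 5>5, total = 37+3 = 40

40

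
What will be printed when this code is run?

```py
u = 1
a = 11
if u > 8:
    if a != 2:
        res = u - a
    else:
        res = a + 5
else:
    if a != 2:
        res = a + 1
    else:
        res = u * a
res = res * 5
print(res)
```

u=1, a=11
u > 8 is False; a != 2 is True
→ res = a + 1 = 12
res = 12*5 = 60

60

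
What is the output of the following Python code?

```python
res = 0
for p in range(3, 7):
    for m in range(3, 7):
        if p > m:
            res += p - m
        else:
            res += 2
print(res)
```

p=3,m=3: not 3>3, res = 0+2 = 2
p=3,m=4: not 3>4, res = 2+2 = 4
p=3,m=5: not 3>5, res = 4+2 = 6
p=3,m=6: not 3>6, res = 6+2 = 8
p=4,m=3: 4>3, res = 8+1 = 9
p=4,m=4: not 4>4, res = 9+2 = 11
p=4,m=5: not 4>5, res = 11+2 = 13
p=4,m=6: not 4>6, res = 13+2 = 15
p=5,m=3: 5>3, res = 15+2 = 17
p=5,m=4: 5>4, res = 17+1 = 18
p=5,m=5: not 5>5, res = 18+2 = 20
p=5,m=6: not 5>6, res = 20+2 = 22
p=6,m=3: 6>3, res = 22+3 = 25
p=6,m=4: 6>4, res = 25+2 = 27
p=6,m=5: 6>5, res = 27+1 = 28
p=6,m=6: not 6>6, res = 28+2 = 30

30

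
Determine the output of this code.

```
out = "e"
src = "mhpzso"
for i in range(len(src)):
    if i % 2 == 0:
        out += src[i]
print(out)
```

i=0: add 'm' → 'em'
i=1: skip
i=2: add 'p' → 'emp'
i=3: skip
i=4: add 's' → 'emps'
i=5: skip

emps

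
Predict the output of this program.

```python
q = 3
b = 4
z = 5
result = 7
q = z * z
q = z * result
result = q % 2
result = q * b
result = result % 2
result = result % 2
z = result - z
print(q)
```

35

q = 5*5 = 25
q = 5*7 = 35
result = 35%2 = 1
result = 35*4 = 140
result = 140%2 = 0
result = 0%2 = 0
z = 0-5 = -5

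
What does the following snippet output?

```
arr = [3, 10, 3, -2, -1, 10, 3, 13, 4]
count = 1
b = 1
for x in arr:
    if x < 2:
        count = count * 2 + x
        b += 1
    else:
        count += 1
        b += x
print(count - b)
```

x=3: not <2, count = 1+1 = 2; b=4
x=10: not <2, count = 2+1 = 3; b=14
x=3: not <2, count = 3+1 = 4; b=17
x=-2: <2, count = 4*2+(-2) = 6; b=18
x=-1: <2, count = 6*2+(-1) = 11; b=19
x=10: not <2, count = 11+1 = 12; b=29
x=3: not <2, count = 12+1 = 13; b=32
x=13: not <2, count = 13+1 = 14; b=45
x=4: not <2, count = 14+1 = 15; b=49
count-b = 15-49 = -34

-34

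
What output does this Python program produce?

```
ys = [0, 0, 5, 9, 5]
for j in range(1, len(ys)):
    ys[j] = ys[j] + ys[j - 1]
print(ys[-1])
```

j=1: ys[1] = 0+0 = 0 → [0, 0, 5, 9, 5]
j=2: ys[2] = 5+0 = 5 → [0, 0, 5, 9, 5]
j=3: ys[3] = 9+5 = 14 → [0, 0, 5, 14, 5]
j=4: ys[4] = 5+14 = 19 → [0, 0, 5, 14, 19]

19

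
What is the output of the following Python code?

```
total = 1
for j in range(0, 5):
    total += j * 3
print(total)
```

j=0: total = 1+0*3 = 1
j=1: total = 1+1*3 = 4
j=2: total = 4+2*3 = 10
j=3: total = 10+3*3 = 19
j=4: total = 19+4*3 = 31

31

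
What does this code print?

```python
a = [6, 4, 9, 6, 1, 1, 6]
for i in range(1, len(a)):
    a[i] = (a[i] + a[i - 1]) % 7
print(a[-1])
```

i=1: a[1] = (4+6)%7 = 3 → [6, 3, 9, 6, 1, 1, 6]
i=2: a[2] = (9+3)%7 = 5 → [6, 3, 5, 6, 1, 1, 6]
i=3: a[3] = (6+5)%7 = 4 → [6, 3, 5, 4, 1, 1, 6]
i=4: a[4] = (1+4)%7 = 5 → [6, 3, 5, 4, 5, 1, 6]
i=5: a[5] = (1+5)%7 = 6 → [6, 3, 5, 4, 5, 6, 6]
i=6: a[6] = (6+6)%7 = 5 → [6, 3, 5, 4, 5, 6, 5]

5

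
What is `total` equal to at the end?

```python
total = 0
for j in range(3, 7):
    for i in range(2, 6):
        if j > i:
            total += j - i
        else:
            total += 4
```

j=3,i=2: 3>2, total = 0+1 = 1
j=3,i=3: not 3>3, total = 1+4 = 5
j=3,i=4: not 3>4, total = 5+4 = 9
j=3,i=5: not 3>5, total = 9+4 = 13
j=4,i=2: 4>2, total = 13+2 = 15
j=4,i=3: 4>3, total = 15+1 = 16
j=4,i=4: not 4>4, total = 16+4 = 20
j=4,i=5: not 4>5, total = 20+4 = 24
j=5,i=2: 5>2, total = 24+3 = 27
j=5,i=3: 5>3, total = 27+2 = 29
j=5,i=4: 5>4, total = 29+1 = 30
j=5,i=5: not 5>5, total = 30+4 = 34
j=6,i=2: 6>2, total = 34+4 = 38
j=6,i=3: 6>3, total = 38+3 = 41
j=6,i=4: 6>4, total = 41+2 = 43
j=6,i=5: 6>5, total = 43+1 = 44

44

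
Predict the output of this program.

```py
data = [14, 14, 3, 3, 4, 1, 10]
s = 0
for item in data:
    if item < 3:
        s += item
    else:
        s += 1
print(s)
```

7

item=14: not <3, s = 0+1 = 1
item=14: not <3, s = 1+1 = 2
item=3: not <3, s = 2+1 = 3
item=3: not <3, s = 3+1 = 4
item=4: not <3, s = 4+1 = 5
item=1: <3, s = 5+1 = 6
item=10: not <3, s = 6+1 = 7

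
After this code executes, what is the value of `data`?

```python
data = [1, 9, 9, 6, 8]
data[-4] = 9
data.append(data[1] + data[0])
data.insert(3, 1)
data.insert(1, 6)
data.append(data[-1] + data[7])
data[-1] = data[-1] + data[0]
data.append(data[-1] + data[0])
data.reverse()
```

data[-4] = 9 → [1, 9, 9, 6, 8]
append data[1]+data[0] = 9+1 = 10 → [1, 9, 9, 6, 8, 10]
insert 1 at 3 → [1, 9, 9, 1, 6, 8, 10]
insert 6 at 1 → [1, 6, 9, 9, 1, 6, 8, 10]
append data[-1]+data[7] = 10+10 = 20 → [1, 6, 9, 9, 1, 6, 8, 10, 20]
data[-1] = data[-1]+data[0] = 20+1 = 21 → [1, 6, 9, 9, 1, 6, 8, 10, 21]
append data[-1]+data[0] = 21+1 = 22 → [1, 6, 9, 9, 1, 6, 8, 10, 21, 22]
reverse → [22, 21, 10, 8, 6, 1, 9, 9, 6, 1]

[22, 21, 10, 8, 6, 1, 9, 9, 6, 1]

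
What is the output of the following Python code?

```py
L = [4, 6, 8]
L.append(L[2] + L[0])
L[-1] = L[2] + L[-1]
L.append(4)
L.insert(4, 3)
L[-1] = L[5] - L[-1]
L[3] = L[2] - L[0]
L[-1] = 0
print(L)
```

append L[2]+L[0] = 8+4 = 12 → [4, 6, 8, 12]
L[-1] = L[2]+L[-1] = 8+12 = 20 → [4, 6, 8, 20]
append 4 → [4, 6, 8, 20, 4]
insert 3 at 4 → [4, 6, 8, 20, 3, 4]
L[-1] = L[5]-L[-1] = 4-4 = 0 → [4, 6, 8, 20, 3, 0]
L[3] = L[2]-L[0] = 8-4 = 4 → [4, 6, 8, 4, 3, 0]
L[-1] = 0 → [4, 6, 8, 4, 3, 0]

[4, 6, 8, 4, 3, 0]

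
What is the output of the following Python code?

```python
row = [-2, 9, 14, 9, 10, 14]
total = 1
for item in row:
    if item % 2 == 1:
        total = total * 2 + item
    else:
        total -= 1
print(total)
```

item=-2: not odd, total = 1-1 = 0
item=9: odd, total = 0*2+9 = 9
item=14: not odd, total = 9-1 = 8
item=9: odd, total = 8*2+9 = 25
item=10: not odd, total = 25-1 = 24
item=14: not odd, total = 24-1 = 23

23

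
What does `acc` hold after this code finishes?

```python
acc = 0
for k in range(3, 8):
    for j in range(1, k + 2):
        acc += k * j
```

615

k=3,j=1: acc = 0+3 = 3
k=3,j=2: acc = 3+6 = 9
k=3,j=3: acc = 9+9 = 18
k=3,j=4: acc = 18+12 = 30
k=4,j=1: acc = 30+4 = 34
k=4,j=2: acc = 34+8 = 42
k=4,j=3: acc = 42+12 = 54
k=4,j=4: acc = 54+16 = 70
k=4,j=5: acc = 70+20 = 90
k=5,j=1: acc = 90+5 = 95
k=5,j=2: acc = 95+10 = 105
k=5,j=3: acc = 105+15 = 120
k=5,j=4: acc = 120+20 = 140
k=5,j=5: acc = 140+25 = 165
k=5,j=6: acc = 165+30 = 195
k=6,j=1: acc = 195+6 = 201
k=6,j=2: acc = 201+12 = 213
k=6,j=3: acc = 213+18 = 231
k=6,j=4: acc = 231+24 = 255
k=6,j=5: acc = 255+30 = 285
k=6,j=6: acc = 285+36 = 321
k=6,j=7: acc = 321+42 = 363
k=7,j=1: acc = 363+7 = 370
k=7,j=2: acc = 370+14 = 384
k=7,j=3: acc = 384+21 = 405
k=7,j=4: acc = 405+28 = 433
k=7,j=5: acc = 433+35 = 468
k=7,j=6: acc = 468+42 = 510
k=7,j=7: acc = 510+49 = 559
k=7,j=8: acc = 559+56 = 615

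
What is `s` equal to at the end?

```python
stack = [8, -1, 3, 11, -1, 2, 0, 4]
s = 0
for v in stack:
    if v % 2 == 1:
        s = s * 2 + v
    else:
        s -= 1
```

v=8: not odd, s = 0-1 = -1
v=-1: odd, s = (-1)*2+(-1) = -3
v=3: odd, s = (-3)*2+3 = -3
v=11: odd, s = (-3)*2+11 = 5
v=-1: odd, s = 5*2+(-1) = 9
v=2: not odd, s = 9-1 = 8
v=0: not odd, s = 8-1 = 7
v=4: not odd, s = 7-1 = 6

6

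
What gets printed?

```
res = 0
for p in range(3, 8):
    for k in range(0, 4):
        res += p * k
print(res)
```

150

p=3,k=0: res = 0+0 = 0
p=3,k=1: res = 0+3 = 3
p=3,k=2: res = 3+6 = 9
p=3,k=3: res = 9+9 = 18
p=4,k=0: res = 18+0 = 18
p=4,k=1: res = 18+4 = 22
p=4,k=2: res = 22+8 = 30
p=4,k=3: res = 30+12 = 42
p=5,k=0: res = 42+0 = 42
p=5,k=1: res = 42+5 = 47
p=5,k=2: res = 47+10 = 57
p=5,k=3: res = 57+15 = 72
p=6,k=0: res = 72+0 = 72
p=6,k=1: res = 72+6 = 78
p=6,k=2: res = 78+12 = 90
p=6,k=3: res = 90+18 = 108
p=7,k=0: res = 108+0 = 108
p=7,k=1: res = 108+7 = 115
p=7,k=2: res = 115+14 = 129
p=7,k=3: res = 129+21 = 150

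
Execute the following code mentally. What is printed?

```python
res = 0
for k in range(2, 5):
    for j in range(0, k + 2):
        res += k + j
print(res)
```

78

k=2,j=0: res = 0+2 = 2
k=2,j=1: res = 2+3 = 5
k=2,j=2: res = 5+4 = 9
k=2,j=3: res = 9+5 = 14
k=3,j=0: res = 14+3 = 17
k=3,j=1: res = 17+4 = 21
k=3,j=2: res = 21+5 = 26
k=3,j=3: res = 26+6 = 32
k=3,j=4: res = 32+7 = 39
k=4,j=0: res = 39+4 = 43
k=4,j=1: res = 43+5 = 48
k=4,j=2: res = 48+6 = 54
k=4,j=3: res = 54+7 = 61
k=4,j=4: res = 61+8 = 69
k=4,j=5: res = 69+9 = 78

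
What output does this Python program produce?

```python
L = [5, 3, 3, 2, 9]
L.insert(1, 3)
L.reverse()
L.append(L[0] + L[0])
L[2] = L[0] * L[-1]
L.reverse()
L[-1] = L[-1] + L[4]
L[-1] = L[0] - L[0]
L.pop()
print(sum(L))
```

193

insert 3 at 1 → [5, 3, 3, 3, 2, 9]
reverse → [9, 2, 3, 3, 3, 5]
append L[0]+L[0] = 9+9 = 18 → [9, 2, 3, 3, 3, 5, 18]
L[2] = L[0]*L[-1] = 9*18 = 162 → [9, 2, 162, 3, 3, 5, 18]
reverse → [18, 5, 3, 3, 162, 2, 9]
L[-1] = L[-1]+L[4] = 9+162 = 171 → [18, 5, 3, 3, 162, 2, 171]
L[-1] = L[0]-L[0] = 18-18 = 0 → [18, 5, 3, 3, 162, 2, 0]
pop() removes 0 → [18, 5, 3, 3, 162, 2]
sum = 193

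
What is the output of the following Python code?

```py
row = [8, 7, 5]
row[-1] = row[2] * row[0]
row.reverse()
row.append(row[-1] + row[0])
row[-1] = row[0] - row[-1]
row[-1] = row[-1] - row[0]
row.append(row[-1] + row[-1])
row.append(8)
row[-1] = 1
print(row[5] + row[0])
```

41

row[-1] = row[2]*row[0] = 5*8 = 40 → [8, 7, 40]
reverse → [40, 7, 8]
append row[-1]+row[0] = 8+40 = 48 → [40, 7, 8, 48]
row[-1] = row[0]-row[-1] = 40-48 = -8 → [40, 7, 8, -8]
row[-1] = row[-1]-row[0] = (-8)-40 = -48 → [40, 7, 8, -48]
append row[-1]+row[-1] = (-48)+(-48) = -96 → [40, 7, 8, -48, -96]
append 8 → [40, 7, 8, -48, -96, 8]
row[-1] = 1 → [40, 7, 8, -48, -96, 1]
row[5]+row[0] = 1+40 = 41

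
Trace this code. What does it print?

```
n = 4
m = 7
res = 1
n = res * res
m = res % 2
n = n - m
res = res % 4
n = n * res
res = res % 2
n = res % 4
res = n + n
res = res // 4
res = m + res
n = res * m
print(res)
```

n = 1*1 = 1
m = 1%2 = 1
n = 1-1 = 0
res = 1%4 = 1
n = 0*1 = 0
res = 1%2 = 1
n = 1%4 = 1
res = 1+1 = 2
res = 2//4 = 0
res = 1+0 = 1
n = 1*1 = 1

1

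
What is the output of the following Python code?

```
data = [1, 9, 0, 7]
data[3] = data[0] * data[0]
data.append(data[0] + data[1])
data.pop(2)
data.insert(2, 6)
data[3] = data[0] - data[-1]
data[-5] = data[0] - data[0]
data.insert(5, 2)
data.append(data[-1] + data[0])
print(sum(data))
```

20

data[3] = data[0]*data[0] = 1*1 = 1 → [1, 9, 0, 1]
append data[0]+data[1] = 1+9 = 10 → [1, 9, 0, 1, 10]
pop(2) removes 0 → [1, 9, 1, 10]
insert 6 at 2 → [1, 9, 6, 1, 10]
data[3] = data[0]-data[-1] = 1-10 = -9 → [1, 9, 6, -9, 10]
data[-5] = data[0]-data[0] = 1-1 = 0 → [0, 9, 6, -9, 10]
insert 2 at 5 → [0, 9, 6, -9, 10, 2]
append data[-1]+data[0] = 2+0 = 2 → [0, 9, 6, -9, 10, 2, 2]
sum = 20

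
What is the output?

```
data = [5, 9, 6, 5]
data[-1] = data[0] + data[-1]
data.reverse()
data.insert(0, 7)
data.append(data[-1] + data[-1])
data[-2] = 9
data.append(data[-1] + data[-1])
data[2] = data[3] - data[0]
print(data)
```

[7, 10, 2, 9, 9, 10, 20]

data[-1] = data[0]+data[-1] = 5+5 = 10 → [5, 9, 6, 10]
reverse → [10, 6, 9, 5]
insert 7 at 0 → [7, 10, 6, 9, 5]
append data[-1]+data[-1] = 5+5 = 10 → [7, 10, 6, 9, 5, 10]
data[-2] = 9 → [7, 10, 6, 9, 9, 10]
append data[-1]+data[-1] = 10+10 = 20 → [7, 10, 6, 9, 9, 10, 20]
data[2] = data[3]-data[0] = 9-7 = 2 → [7, 10, 2, 9, 9, 10, 20]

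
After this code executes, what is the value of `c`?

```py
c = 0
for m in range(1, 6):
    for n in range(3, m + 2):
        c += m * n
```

m=2,n=3: c = 0+6 = 6
m=3,n=3: c = 6+9 = 15
m=3,n=4: c = 15+12 = 27
m=4,n=3: c = 27+12 = 39
m=4,n=4: c = 39+16 = 55
m=4,n=5: c = 55+20 = 75
m=5,n=3: c = 75+15 = 90
m=5,n=4: c = 90+20 = 110
m=5,n=5: c = 110+25 = 135
m=5,n=6: c = 135+30 = 165

165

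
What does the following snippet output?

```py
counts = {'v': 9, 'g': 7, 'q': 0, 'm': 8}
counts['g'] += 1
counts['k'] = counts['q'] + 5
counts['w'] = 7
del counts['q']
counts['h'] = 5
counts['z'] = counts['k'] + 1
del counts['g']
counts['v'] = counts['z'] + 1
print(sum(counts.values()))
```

counts['g'] = 7+1 = 8 → {'v': 9, 'g': 8, 'q': 0, 'm': 8}
counts['k'] = counts['q']+5 = 5 → {'v': 9, 'g': 8, 'q': 0, 'm': 8, 'k': 5}
counts['w'] = 7 → {'v': 9, 'g': 8, 'q': 0, 'm': 8, 'k': 5, 'w': 7}
del 'q' → {'v': 9, 'g': 8, 'm': 8, 'k': 5, 'w': 7}
counts['h'] = 5 → {'v': 9, 'g': 8, 'm': 8, 'k': 5, 'w': 7, 'h': 5}
counts['z'] = counts['k']+1 = 6 → {'v': 9, 'g': 8, 'm': 8, 'k': 5, 'w': 7, 'h': 5, 'z': 6}
del 'g' → {'v': 9, 'm': 8, 'k': 5, 'w': 7, 'h': 5, 'z': 6}
counts['v'] = counts['z']+1 = 7 → {'v': 7, 'm': 8, 'k': 5, 'w': 7, 'h': 5, 'z': 6}
sum of values = 38

38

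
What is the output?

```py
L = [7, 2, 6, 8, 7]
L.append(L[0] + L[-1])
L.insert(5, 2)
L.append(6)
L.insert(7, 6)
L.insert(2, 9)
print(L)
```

append L[0]+L[-1] = 7+7 = 14 → [7, 2, 6, 8, 7, 14]
insert 2 at 5 → [7, 2, 6, 8, 7, 2, 14]
append 6 → [7, 2, 6, 8, 7, 2, 14, 6]
insert 6 at 7 → [7, 2, 6, 8, 7, 2, 14, 6, 6]
insert 9 at 2 → [7, 2, 9, 6, 8, 7, 2, 14, 6, 6]

[7, 2, 9, 6, 8, 7, 2, 14, 6, 6]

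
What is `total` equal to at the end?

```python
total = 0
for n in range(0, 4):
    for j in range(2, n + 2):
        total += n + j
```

n=1,j=2: total = 0+3 = 3
n=2,j=2: total = 3+4 = 7
n=2,j=3: total = 7+5 = 12
n=3,j=2: total = 12+5 = 17
n=3,j=3: total = 17+6 = 23
n=3,j=4: total = 23+7 = 30

30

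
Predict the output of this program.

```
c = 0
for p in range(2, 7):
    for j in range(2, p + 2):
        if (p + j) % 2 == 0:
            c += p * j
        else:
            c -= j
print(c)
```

105

p=2,j=2: even sum, c = 0+4 = 4
p=2,j=3: odd sum, c = 4-3 = 1
p=3,j=2: odd sum, c = 1-2 = -1
p=3,j=3: even sum, c = (-1)+9 = 8
p=3,j=4: odd sum, c = 8-4 = 4
p=4,j=2: even sum, c = 4+8 = 12
p=4,j=3: odd sum, c = 12-3 = 9
p=4,j=4: even sum, c = 9+16 = 25
p=4,j=5: odd sum, c = 25-5 = 20
p=5,j=2: odd sum, c = 20-2 = 18
p=5,j=3: even sum, c = 18+15 = 33
p=5,j=4: odd sum, c = 33-4 = 29
p=5,j=5: even sum, c = 29+25 = 54
p=5,j=6: odd sum, c = 54-6 = 48
p=6,j=2: even sum, c = 48+12 = 60
p=6,j=3: odd sum, c = 60-3 = 57
p=6,j=4: even sum, c = 57+24 = 81
p=6,j=5: odd sum, c = 81-5 = 76
p=6,j=6: even sum, c = 76+36 = 112
p=6,j=7: odd sum, c = 112-7 = 105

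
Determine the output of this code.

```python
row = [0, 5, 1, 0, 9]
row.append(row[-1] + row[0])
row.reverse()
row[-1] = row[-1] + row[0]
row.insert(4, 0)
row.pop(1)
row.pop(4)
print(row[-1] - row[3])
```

9

append row[-1]+row[0] = 9+0 = 9 → [0, 5, 1, 0, 9, 9]
reverse → [9, 9, 0, 1, 5, 0]
row[-1] = row[-1]+row[0] = 0+9 = 9 → [9, 9, 0, 1, 5, 9]
insert 0 at 4 → [9, 9, 0, 1, 0, 5, 9]
pop(1) removes 9 → [9, 0, 1, 0, 5, 9]
pop(4) removes 5 → [9, 0, 1, 0, 9]
row[-1]-row[3] = 9-0 = 9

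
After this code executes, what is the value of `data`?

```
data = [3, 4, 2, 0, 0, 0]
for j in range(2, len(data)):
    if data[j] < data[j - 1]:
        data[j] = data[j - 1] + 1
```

j=2: 2<4, data[2] = 4+1 = 5 → [3, 4, 5, 0, 0, 0]
j=3: 0<5, data[3] = 5+1 = 6 → [3, 4, 5, 6, 0, 0]
j=4: 0<6, data[4] = 6+1 = 7 → [3, 4, 5, 6, 7, 0]
j=5: 0<7, data[5] = 7+1 = 8 → [3, 4, 5, 6, 7, 8]

[3, 4, 5, 6, 7, 8]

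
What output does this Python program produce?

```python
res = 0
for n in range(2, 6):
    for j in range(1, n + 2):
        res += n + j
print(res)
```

120

n=2,j=1: res = 0+3 = 3
n=2,j=2: res = 3+4 = 7
n=2,j=3: res = 7+5 = 12
n=3,j=1: res = 12+4 = 16
n=3,j=2: res = 16+5 = 21
n=3,j=3: res = 21+6 = 27
n=3,j=4: res = 27+7 = 34
n=4,j=1: res = 34+5 = 39
n=4,j=2: res = 39+6 = 45
n=4,j=3: res = 45+7 = 52
n=4,j=4: res = 52+8 = 60
n=4,j=5: res = 60+9 = 69
n=5,j=1: res = 69+6 = 75
n=5,j=2: res = 75+7 = 82
n=5,j=3: res = 82+8 = 90
n=5,j=4: res = 90+9 = 99
n=5,j=5: res = 99+10 = 109
n=5,j=6: res = 109+11 = 120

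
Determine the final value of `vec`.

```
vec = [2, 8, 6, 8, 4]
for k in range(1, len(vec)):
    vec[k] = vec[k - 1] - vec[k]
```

k=1: vec[1] = 2-8 = -6 → [2, -6, 6, 8, 4]
k=2: vec[2] = (-6)-6 = -12 → [2, -6, -12, 8, 4]
k=3: vec[3] = (-12)-8 = -20 → [2, -6, -12, -20, 4]
k=4: vec[4] = (-20)-4 = -24 → [2, -6, -12, -20, -24]

[2, -6, -12, -20, -24]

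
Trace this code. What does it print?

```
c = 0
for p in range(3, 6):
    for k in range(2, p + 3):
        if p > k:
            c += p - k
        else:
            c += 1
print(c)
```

19

p=3,k=2: 3>2, c = 0+1 = 1
p=3,k=3: not 3>3, c = 1+1 = 2
p=3,k=4: not 3>4, c = 2+1 = 3
p=3,k=5: not 3>5, c = 3+1 = 4
p=4,k=2: 4>2, c = 4+2 = 6
p=4,k=3: 4>3, c = 6+1 = 7
p=4,k=4: not 4>4, c = 7+1 = 8
p=4,k=5: not 4>5, c = 8+1 = 9
p=4,k=6: not 4>6, c = 9+1 = 10
p=5,k=2: 5>2, c = 10+3 = 13
p=5,k=3: 5>3, c = 13+2 = 15
p=5,k=4: 5>4, c = 15+1 = 16
p=5,k=5: not 5>5, c = 16+1 = 17
p=5,k=6: not 5>6, c = 17+1 = 18
p=5,k=7: not 5>7, c = 18+1 = 19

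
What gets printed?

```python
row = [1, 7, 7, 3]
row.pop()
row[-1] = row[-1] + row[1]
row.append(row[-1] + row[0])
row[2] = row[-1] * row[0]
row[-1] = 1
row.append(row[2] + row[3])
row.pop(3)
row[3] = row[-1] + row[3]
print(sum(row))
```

pop() removes 3 → [1, 7, 7]
row[-1] = row[-1]+row[1] = 7+7 = 14 → [1, 7, 14]
append row[-1]+row[0] = 14+1 = 15 → [1, 7, 14, 15]
row[2] = row[-1]*row[0] = 15*1 = 15 → [1, 7, 15, 15]
row[-1] = 1 → [1, 7, 15, 1]
append row[2]+row[3] = 15+1 = 16 → [1, 7, 15, 1, 16]
pop(3) removes 1 → [1, 7, 15, 16]
row[3] = row[-1]+row[3] = 16+16 = 32 → [1, 7, 15, 32]
sum = 55

55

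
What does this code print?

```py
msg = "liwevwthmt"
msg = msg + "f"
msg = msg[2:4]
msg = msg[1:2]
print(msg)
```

+ 'f' → 'liwevwthmtf'
slice [2:4] → 'we'
slice [1:2] → 'e'

e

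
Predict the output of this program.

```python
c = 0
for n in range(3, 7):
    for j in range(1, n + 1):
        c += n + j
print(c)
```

n=3,j=1: c = 0+4 = 4
n=3,j=2: c = 4+5 = 9
n=3,j=3: c = 9+6 = 15
n=4,j=1: c = 15+5 = 20
n=4,j=2: c = 20+6 = 26
n=4,j=3: c = 26+7 = 33
n=4,j=4: c = 33+8 = 41
n=5,j=1: c = 41+6 = 47
n=5,j=2: c = 47+7 = 54
n=5,j=3: c = 54+8 = 62
n=5,j=4: c = 62+9 = 71
n=5,j=5: c = 71+10 = 81
n=6,j=1: c = 81+7 = 88
n=6,j=2: c = 88+8 = 96
n=6,j=3: c = 96+9 = 105
n=6,j=4: c = 105+10 = 115
n=6,j=5: c = 115+11 = 126
n=6,j=6: c = 126+12 = 138

138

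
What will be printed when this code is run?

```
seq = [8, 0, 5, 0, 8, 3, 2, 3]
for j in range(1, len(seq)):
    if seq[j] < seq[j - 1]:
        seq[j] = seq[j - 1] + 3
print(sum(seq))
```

j=1: 0<8, seq[1] = 8+3 = 11 → [8, 11, 5, 0, 8, 3, 2, 3]
j=2: 5<11, seq[2] = 11+3 = 14 → [8, 11, 14, 0, 8, 3, 2, 3]
j=3: 0<14, seq[3] = 14+3 = 17 → [8, 11, 14, 17, 8, 3, 2, 3]
j=4: 8<17, seq[4] = 17+3 = 20 → [8, 11, 14, 17, 20, 3, 2, 3]
j=5: 3<20, seq[5] = 20+3 = 23 → [8, 11, 14, 17, 20, 23, 2, 3]
j=6: 2<23, seq[6] = 23+3 = 26 → [8, 11, 14, 17, 20, 23, 26, 3]
j=7: 3<26, seq[7] = 26+3 = 29 → [8, 11, 14, 17, 20, 23, 26, 29]
sum = 148

148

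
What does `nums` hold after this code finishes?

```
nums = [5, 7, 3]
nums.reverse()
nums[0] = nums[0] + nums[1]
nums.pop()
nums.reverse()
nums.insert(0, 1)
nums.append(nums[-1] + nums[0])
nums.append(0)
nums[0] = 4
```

[4, 7, 10, 11, 0]

reverse → [3, 7, 5]
nums[0] = nums[0]+nums[1] = 3+7 = 10 → [10, 7, 5]
pop() removes 5 → [10, 7]
reverse → [7, 10]
insert 1 at 0 → [1, 7, 10]
append nums[-1]+nums[0] = 10+1 = 11 → [1, 7, 10, 11]
append 0 → [1, 7, 10, 11, 0]
nums[0] = 4 → [4, 7, 10, 11, 0]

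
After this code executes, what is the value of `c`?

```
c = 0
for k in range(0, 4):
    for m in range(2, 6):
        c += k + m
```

80

k=0,m=2: c = 0+2 = 2
k=0,m=3: c = 2+3 = 5
k=0,m=4: c = 5+4 = 9
k=0,m=5: c = 9+5 = 14
k=1,m=2: c = 14+3 = 17
k=1,m=3: c = 17+4 = 21
k=1,m=4: c = 21+5 = 26
k=1,m=5: c = 26+6 = 32
k=2,m=2: c = 32+4 = 36
k=2,m=3: c = 36+5 = 41
k=2,m=4: c = 41+6 = 47
k=2,m=5: c = 47+7 = 54
k=3,m=2: c = 54+5 = 59
k=3,m=3: c = 59+6 = 65
k=3,m=4: c = 65+7 = 72
k=3,m=5: c = 72+8 = 80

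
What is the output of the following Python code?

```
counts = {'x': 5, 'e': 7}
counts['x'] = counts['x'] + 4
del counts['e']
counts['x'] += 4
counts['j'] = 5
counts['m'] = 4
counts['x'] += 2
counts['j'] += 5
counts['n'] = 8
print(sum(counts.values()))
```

37

counts['x'] = counts['x']+4 = 9 → {'x': 9, 'e': 7}
del 'e' → {'x': 9}
counts['x'] = 9+4 = 13 → {'x': 13}
counts['j'] = 5 → {'x': 13, 'j': 5}
counts['m'] = 4 → {'x': 13, 'j': 5, 'm': 4}
counts['x'] = 13+2 = 15 → {'x': 15, 'j': 5, 'm': 4}
counts['j'] = 5+5 = 10 → {'x': 15, 'j': 10, 'm': 4}
counts['n'] = 8 → {'x': 15, 'j': 10, 'm': 4, 'n': 8}
sum of values = 37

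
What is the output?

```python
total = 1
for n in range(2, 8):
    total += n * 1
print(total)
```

n=2: total = 1+2*1 = 3
n=3: total = 3+3*1 = 6
n=4: total = 6+4*1 = 10
n=5: total = 10+5*1 = 15
n=6: total = 15+6*1 = 21
n=7: total = 21+7*1 = 28

28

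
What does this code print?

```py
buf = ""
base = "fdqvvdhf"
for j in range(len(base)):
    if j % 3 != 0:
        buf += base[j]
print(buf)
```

j=0: skip
j=1: add 'd' → 'd'
j=2: add 'q' → 'dq'
j=3: skip
j=4: add 'v' → 'dqv'
j=5: add 'd' → 'dqvd'
j=6: skip
j=7: add 'f' → 'dqvdf'

dqvdf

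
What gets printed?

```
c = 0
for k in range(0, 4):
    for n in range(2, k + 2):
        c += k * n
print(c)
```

39

k=1,n=2: c = 0+2 = 2
k=2,n=2: c = 2+4 = 6
k=2,n=3: c = 6+6 = 12
k=3,n=2: c = 12+6 = 18
k=3,n=3: c = 18+9 = 27
k=3,n=4: c = 27+12 = 39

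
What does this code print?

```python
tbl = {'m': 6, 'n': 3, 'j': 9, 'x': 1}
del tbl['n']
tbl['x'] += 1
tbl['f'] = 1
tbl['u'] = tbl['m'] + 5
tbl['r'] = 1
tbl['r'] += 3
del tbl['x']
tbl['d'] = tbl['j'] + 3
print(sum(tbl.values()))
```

del 'n' → {'m': 6, 'j': 9, 'x': 1}
tbl['x'] = 1+1 = 2 → {'m': 6, 'j': 9, 'x': 2}
tbl['f'] = 1 → {'m': 6, 'j': 9, 'x': 2, 'f': 1}
tbl['u'] = tbl['m']+5 = 11 → {'m': 6, 'j': 9, 'x': 2, 'f': 1, 'u': 11}
tbl['r'] = 1 → {'m': 6, 'j': 9, 'x': 2, 'f': 1, 'u': 11, 'r': 1}
tbl['r'] = 1+3 = 4 → {'m': 6, 'j': 9, 'x': 2, 'f': 1, 'u': 11, 'r': 4}
del 'x' → {'m': 6, 'j': 9, 'f': 1, 'u': 11, 'r': 4}
tbl['d'] = tbl['j']+3 = 12 → {'m': 6, 'j': 9, 'f': 1, 'u': 11, 'r': 4, 'd': 12}
sum of values = 43

43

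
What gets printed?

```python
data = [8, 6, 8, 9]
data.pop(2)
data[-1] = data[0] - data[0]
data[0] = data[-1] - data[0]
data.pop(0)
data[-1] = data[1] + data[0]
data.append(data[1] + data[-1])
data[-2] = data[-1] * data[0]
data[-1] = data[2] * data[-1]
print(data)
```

[6, 72, 144]

pop(2) removes 8 → [8, 6, 9]
data[-1] = data[0]-data[0] = 8-8 = 0 → [8, 6, 0]
data[0] = data[-1]-data[0] = 0-8 = -8 → [-8, 6, 0]
pop(0) removes -8 → [6, 0]
data[-1] = data[1]+data[0] = 0+6 = 6 → [6, 6]
append data[1]+data[-1] = 6+6 = 12 → [6, 6, 12]
data[-2] = data[-1]*data[0] = 12*6 = 72 → [6, 72, 12]
data[-1] = data[2]*data[-1] = 12*12 = 144 → [6, 72, 144]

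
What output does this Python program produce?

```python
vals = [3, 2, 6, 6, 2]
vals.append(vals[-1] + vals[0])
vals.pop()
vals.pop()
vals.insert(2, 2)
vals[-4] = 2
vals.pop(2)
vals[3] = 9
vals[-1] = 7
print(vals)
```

append vals[-1]+vals[0] = 2+3 = 5 → [3, 2, 6, 6, 2, 5]
pop() removes 5 → [3, 2, 6, 6, 2]
pop() removes 2 → [3, 2, 6, 6]
insert 2 at 2 → [3, 2, 2, 6, 6]
vals[-4] = 2 → [3, 2, 2, 6, 6]
pop(2) removes 2 → [3, 2, 6, 6]
vals[3] = 9 → [3, 2, 6, 9]
vals[-1] = 7 → [3, 2, 6, 7]

[3, 2, 6, 7]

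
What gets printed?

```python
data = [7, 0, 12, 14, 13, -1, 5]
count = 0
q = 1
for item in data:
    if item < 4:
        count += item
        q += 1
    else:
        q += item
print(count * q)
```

item=7: not <4; q=8
item=0: <4, count = 0+0 = 0; q=9
item=12: not <4; q=21
item=14: not <4; q=35
item=13: not <4; q=48
item=-1: <4, count = 0+(-1) = -1; q=49
item=5: not <4; q=54
count*q = (-1)*54 = -54

-54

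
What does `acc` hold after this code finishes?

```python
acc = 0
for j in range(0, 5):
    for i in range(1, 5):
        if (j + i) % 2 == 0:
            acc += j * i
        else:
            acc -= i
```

j=0,i=1: odd sum, acc = 0-1 = -1
j=0,i=2: even sum, acc = (-1)+0 = -1
j=0,i=3: odd sum, acc = (-1)-3 = -4
j=0,i=4: even sum, acc = (-4)+0 = -4
j=1,i=1: even sum, acc = (-4)+1 = -3
j=1,i=2: odd sum, acc = (-3)-2 = -5
j=1,i=3: even sum, acc = (-5)+3 = -2
j=1,i=4: odd sum, acc = (-2)-4 = -6
j=2,i=1: odd sum, acc = (-6)-1 = -7
j=2,i=2: even sum, acc = (-7)+4 = -3
j=2,i=3: odd sum, acc = (-3)-3 = -6
j=2,i=4: even sum, acc = (-6)+8 = 2
j=3,i=1: even sum, acc = 2+3 = 5
j=3,i=2: odd sum, acc = 5-2 = 3
j=3,i=3: even sum, acc = 3+9 = 12
j=3,i=4: odd sum, acc = 12-4 = 8
j=4,i=1: odd sum, acc = 8-1 = 7
j=4,i=2: even sum, acc = 7+8 = 15
j=4,i=3: odd sum, acc = 15-3 = 12
j=4,i=4: even sum, acc = 12+16 = 28

28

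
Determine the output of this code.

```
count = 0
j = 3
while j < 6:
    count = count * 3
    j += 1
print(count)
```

0

j=3: count = 0*3 = 0
j=4: count = 0*3 = 0
j=5: count = 0*3 = 0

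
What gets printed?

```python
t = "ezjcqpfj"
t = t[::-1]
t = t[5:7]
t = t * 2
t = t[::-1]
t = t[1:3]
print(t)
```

jz

reverse → 'jfpqcjze'
slice [5:7] → 'jz'
repeat ×2 → 'jzjz'
reverse → 'zjzj'
slice [1:3] → 'jz'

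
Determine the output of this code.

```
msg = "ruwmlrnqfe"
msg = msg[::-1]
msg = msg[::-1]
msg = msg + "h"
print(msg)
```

reverse → 'efqnrlmwur'
reverse → 'ruwmlrnqfe'
+ 'h' → 'ruwmlrnqfeh'

ruwmlrnqfeh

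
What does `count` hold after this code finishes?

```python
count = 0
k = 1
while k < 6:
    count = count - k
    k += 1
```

-15

k=1: count = 0-1 = -1
k=2: count = (-1)-2 = -3
k=3: count = (-3)-3 = -6
k=4: count = (-6)-4 = -10
k=5: count = (-10)-5 = -15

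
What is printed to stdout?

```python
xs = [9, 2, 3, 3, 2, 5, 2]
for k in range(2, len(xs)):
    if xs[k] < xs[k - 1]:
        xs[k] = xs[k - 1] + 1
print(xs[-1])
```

6

k=2: 3>=2, unchanged → [9, 2, 3, 3, 2, 5, 2]
k=3: 3>=3, unchanged → [9, 2, 3, 3, 2, 5, 2]
k=4: 2<3, xs[4] = 3+1 = 4 → [9, 2, 3, 3, 4, 5, 2]
k=5: 5>=4, unchanged → [9, 2, 3, 3, 4, 5, 2]
k=6: 2<5, xs[6] = 5+1 = 6 → [9, 2, 3, 3, 4, 5, 6]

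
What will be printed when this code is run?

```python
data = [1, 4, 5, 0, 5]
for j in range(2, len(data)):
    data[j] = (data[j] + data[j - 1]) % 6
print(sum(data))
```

j=2: data[2] = (5+4)%6 = 3 → [1, 4, 3, 0, 5]
j=3: data[3] = (0+3)%6 = 3 → [1, 4, 3, 3, 5]
j=4: data[4] = (5+3)%6 = 2 → [1, 4, 3, 3, 2]
sum = 13

13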